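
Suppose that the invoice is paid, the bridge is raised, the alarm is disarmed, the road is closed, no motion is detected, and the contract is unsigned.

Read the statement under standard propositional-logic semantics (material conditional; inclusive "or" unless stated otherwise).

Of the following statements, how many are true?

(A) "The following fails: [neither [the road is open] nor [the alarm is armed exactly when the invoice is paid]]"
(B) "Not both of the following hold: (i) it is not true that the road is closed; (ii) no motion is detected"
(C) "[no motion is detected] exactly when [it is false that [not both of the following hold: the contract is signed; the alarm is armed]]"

1

Let M = "the road is closed" (T), K = "the alarm is armed" (F), D = "the invoice is paid" (T), L = "motion is detected" (F), G = "the contract is signed" (F).

(A): Parsed as ¬(¬M ↓ (K ↔ D))

¬M = ¬T = F
K ↔ D = F ↔ T = F
¬M ↓ (K ↔ D) = F ↓ F = T
¬(¬M ↓ (K ↔ D)) = ¬T = F
So (A) is false.

(B): This is ¬M ↑ ¬L.

¬M = ¬T = F
¬L = ¬F = T
¬M ↑ ¬L = F ↑ T = T
Thus (B) is true.

(C): This is ¬L ↔ ¬(G ↑ K).

¬L = ¬F = T
G ↑ K = F ↑ F = T
¬(G ↑ K) = ¬T = F
¬L ↔ ¬(G ↑ K) = T ↔ F = F
So (C) is false.

True statements: 1 ((B)).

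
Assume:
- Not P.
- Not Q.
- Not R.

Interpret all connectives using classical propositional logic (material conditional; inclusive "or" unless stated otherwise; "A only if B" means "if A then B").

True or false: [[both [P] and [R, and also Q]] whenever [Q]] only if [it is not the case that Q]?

This is (Q → (P ∧ (R ∧ Q))) → ¬Q.

R ∧ Q = F ∧ F = F
P ∧ (R ∧ Q) = F ∧ F = F
Q → (P ∧ (R ∧ Q)) = F → F = T
¬Q = ¬F = T
(Q → (P ∧ (R ∧ Q))) → ¬Q = T → T = T

True.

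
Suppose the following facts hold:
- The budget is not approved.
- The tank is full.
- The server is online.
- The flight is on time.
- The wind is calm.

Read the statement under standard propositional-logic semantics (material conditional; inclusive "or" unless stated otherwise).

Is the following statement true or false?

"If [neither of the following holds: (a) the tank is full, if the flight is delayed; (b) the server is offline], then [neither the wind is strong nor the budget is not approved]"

True.

Let K = "the flight is delayed" (F), N = "the tank is full" (T), U = "the server is online" (T), R = "the wind is strong" (F), S = "the budget is approved" (F).
Formalization: ((K → N) ↓ ¬U) → (R ↓ ¬S)

K → N = F → T = T
¬U = ¬T = F
(K → N) ↓ ¬U = T ↓ F = F
¬S = ¬F = T
R ↓ ¬S = F ↓ T = F
((K → N) ↓ ¬U) → (R ↓ ¬S) = F → F = T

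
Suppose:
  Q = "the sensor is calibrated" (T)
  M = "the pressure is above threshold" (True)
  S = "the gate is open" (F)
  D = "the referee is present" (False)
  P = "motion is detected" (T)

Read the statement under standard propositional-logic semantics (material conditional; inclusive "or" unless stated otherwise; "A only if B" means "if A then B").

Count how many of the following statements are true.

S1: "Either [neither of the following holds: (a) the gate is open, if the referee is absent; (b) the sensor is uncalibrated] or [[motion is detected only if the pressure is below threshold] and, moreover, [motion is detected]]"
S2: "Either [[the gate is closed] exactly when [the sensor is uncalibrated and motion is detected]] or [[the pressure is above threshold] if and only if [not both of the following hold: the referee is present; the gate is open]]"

2

S1: Parsed as ((¬D → S) ↓ ¬Q) ∨ ((P → ¬M) ∧ P)

¬D = ¬F = T
¬D → S = T → F = F
¬Q = ¬T = F
(¬D → S) ↓ ¬Q = F ↓ F = T
¬M = ¬T = F
P → ¬M = T → F = F
(P → ¬M) ∧ P = F ∧ T = F
((¬D → S) ↓ ¬Q) ∨ ((P → ¬M) ∧ P) = T ∨ F = T
Thus S1 is true.

S2: This is (¬S ↔ (¬Q ∧ P)) ∨ (M ↔ (D ↑ S)).

¬S = ¬F = T
¬Q = ¬T = F
¬Q ∧ P = F ∧ T = F
¬S ↔ (¬Q ∧ P) = T ↔ F = F
D ↑ S = F ↑ F = T
M ↔ (D ↑ S) = T ↔ T = T
(¬S ↔ (¬Q ∧ P)) ∨ (M ↔ (D ↑ S)) = F ∨ T = T
Hence S2 is true.

2 of the 2 statements are true (S1, S2).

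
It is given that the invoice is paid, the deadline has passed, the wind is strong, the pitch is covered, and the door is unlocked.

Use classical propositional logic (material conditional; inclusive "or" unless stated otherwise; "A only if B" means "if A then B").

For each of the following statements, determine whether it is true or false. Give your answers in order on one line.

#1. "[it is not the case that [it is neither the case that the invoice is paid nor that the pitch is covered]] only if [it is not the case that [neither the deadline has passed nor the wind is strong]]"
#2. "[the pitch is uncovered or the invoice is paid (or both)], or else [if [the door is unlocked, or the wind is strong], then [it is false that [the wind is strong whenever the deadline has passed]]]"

#1 True, #2 True

Let G = "the invoice is paid" (T), Q = "the pitch is covered" (T), U = "the deadline has passed" (T), W = "the wind is strong" (T), H = "the door is locked" (F).

#1: In symbols: ~(G nor Q) -> ~(U nor W)

G nor Q = T nor T = F
~(G nor Q) = ~F = T
U nor W = T nor T = F
~(U nor W) = ~F = T
~(G nor Q) -> ~(U nor W) = T -> T = T
So #1 is true.

#2: In symbols: (~Q | G) | ((~H | W) -> ~(U -> W))

~Q = ~T = F
~Q | G = F | T = T
~H = ~F = T
~H | W = T | T = T
U -> W = T -> T = T
~(U -> W) = ~T = F
(~H | W) -> ~(U -> W) = T -> F = F
(~Q | G) | ((~H | W) -> ~(U -> W)) = T | F = T
So #2 is true.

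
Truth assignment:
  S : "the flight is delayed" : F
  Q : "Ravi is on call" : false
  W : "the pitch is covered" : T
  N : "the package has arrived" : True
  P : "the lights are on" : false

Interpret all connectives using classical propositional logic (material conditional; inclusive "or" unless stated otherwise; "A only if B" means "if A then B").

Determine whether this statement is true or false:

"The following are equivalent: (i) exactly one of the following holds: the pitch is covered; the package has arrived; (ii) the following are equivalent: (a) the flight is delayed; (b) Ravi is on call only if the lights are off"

Values: W=True, N=True, S=False, Q=False, P=False.
In symbols: (W xor N) iff (S iff (Q -> not P))

W xor N = True xor True = False
not P = not False = True
Q -> not P = False -> True = True
S iff (Q -> not P) = False iff True = False
(W xor N) iff (S iff (Q -> not P)) = False iff False = True

true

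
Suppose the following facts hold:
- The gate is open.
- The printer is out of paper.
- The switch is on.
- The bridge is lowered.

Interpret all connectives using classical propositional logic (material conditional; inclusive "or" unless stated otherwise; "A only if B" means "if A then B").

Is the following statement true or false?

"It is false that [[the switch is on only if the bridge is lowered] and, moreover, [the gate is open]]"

Let H = "the switch is on" (T), V = "the bridge is raised" (F), S = "the gate is open" (T).
Formalization: ~((H -> ~V) & S)

~V = ~F = T
H -> ~V = T -> T = T
(H -> ~V) & S = T & T = T
~((H -> ~V) & S) = ~T = F

false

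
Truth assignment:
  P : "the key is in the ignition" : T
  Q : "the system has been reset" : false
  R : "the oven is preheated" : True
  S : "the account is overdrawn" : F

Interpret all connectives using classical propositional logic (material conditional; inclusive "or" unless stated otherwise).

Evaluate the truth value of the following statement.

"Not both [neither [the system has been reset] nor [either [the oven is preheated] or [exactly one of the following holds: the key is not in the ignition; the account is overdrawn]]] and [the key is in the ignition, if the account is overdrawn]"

true

Formalization: (Q nor (R | (~P xor S))) nand (S -> P)

~P = ~T = F
~P xor S = F xor F = F
R | (~P xor S) = T | F = T
Q nor (R | (~P xor S)) = F nor T = F
S -> P = F -> T = T
(Q nor (R | (~P xor S))) nand (S -> P) = F nand T = T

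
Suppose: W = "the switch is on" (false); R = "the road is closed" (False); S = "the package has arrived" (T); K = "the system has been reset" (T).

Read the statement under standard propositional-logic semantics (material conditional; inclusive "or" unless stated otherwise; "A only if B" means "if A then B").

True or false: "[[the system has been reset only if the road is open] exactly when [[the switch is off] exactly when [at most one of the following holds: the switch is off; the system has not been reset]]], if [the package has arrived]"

Values: S=T, K=T, R=F, W=F.
Parsed as S -> ((K -> ~R) <-> (~W <-> (~W nand ~K)))

~R = ~F = T
K -> ~R = T -> T = T
~W = ~F = T
~W = ~F = T
~K = ~T = F
~W nand ~K = T nand F = T
~W <-> (~W nand ~K) = T <-> T = T
(K -> ~R) <-> (~W <-> (~W nand ~K)) = T <-> T = T
S -> ((K -> ~R) <-> (~W <-> (~W nand ~K))) = T -> T = T

The statement is true.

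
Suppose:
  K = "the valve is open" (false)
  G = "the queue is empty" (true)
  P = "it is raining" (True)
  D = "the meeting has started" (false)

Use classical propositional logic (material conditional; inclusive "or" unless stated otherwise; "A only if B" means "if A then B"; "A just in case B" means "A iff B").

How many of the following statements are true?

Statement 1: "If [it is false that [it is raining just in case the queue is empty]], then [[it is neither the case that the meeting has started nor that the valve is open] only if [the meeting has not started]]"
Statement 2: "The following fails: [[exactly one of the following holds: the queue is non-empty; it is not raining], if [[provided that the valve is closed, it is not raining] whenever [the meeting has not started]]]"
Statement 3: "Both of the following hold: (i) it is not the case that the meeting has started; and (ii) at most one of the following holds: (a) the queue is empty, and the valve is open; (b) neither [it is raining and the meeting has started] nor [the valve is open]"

2

Statement 1: Formalization: not (P iff G) -> ((D nor K) -> not D)

P iff G = True iff True = True
not (P iff G) = not True = False
D nor K = False nor False = True
not D = not False = True
(D nor K) -> not D = True -> True = True
not (P iff G) -> ((D nor K) -> not D) = False -> True = True
Hence Statement 1 is true.

Statement 2: Formalization: not ((not D -> (not K -> not P)) -> (not G xor not P))

not D = not False = True
not K = not False = True
not P = not True = False
not K -> not P = True -> False = False
not D -> (not K -> not P) = True -> False = False
not G = not True = False
not P = not True = False
not G xor not P = False xor False = False
(not D -> (not K -> not P)) -> (not G xor not P) = False -> False = True
not ((not D -> (not K -> not P)) -> (not G xor not P)) = not True = False
Hence Statement 2 is false.

Statement 3: This is not D and ((G and K) nand ((P and D) nor K)).

not D = not False = True
G and K = True and False = False
P and D = True and False = False
(P and D) nor K = False nor False = True
(G and K) nand ((P and D) nor K) = False nand True = True
not D and ((G and K) nand ((P and D) nor K)) = True and True = True
Thus Statement 3 is true.

True statements: 2 (Statement 1, Statement 3).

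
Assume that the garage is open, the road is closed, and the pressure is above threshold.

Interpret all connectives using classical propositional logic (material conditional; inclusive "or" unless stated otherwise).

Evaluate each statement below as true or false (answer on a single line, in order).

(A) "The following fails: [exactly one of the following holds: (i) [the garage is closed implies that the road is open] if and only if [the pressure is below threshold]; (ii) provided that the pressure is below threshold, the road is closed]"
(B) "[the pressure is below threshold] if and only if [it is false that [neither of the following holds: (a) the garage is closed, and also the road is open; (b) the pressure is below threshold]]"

(A) False, (B) True

Let U = "the garage is closed" (F), M = "the road is closed" (T), W = "the pressure is above threshold" (T).

(A): In symbols: ¬(((U → ¬M) ↔ ¬W) ⊕ (¬W → M))

¬M = ¬T = F
U → ¬M = F → F = T
¬W = ¬T = F
(U → ¬M) ↔ ¬W = T ↔ F = F
¬W = ¬T = F
¬W → M = F → T = T
((U → ¬M) ↔ ¬W) ⊕ (¬W → M) = F ⊕ T = T
¬(((U → ¬M) ↔ ¬W) ⊕ (¬W → M)) = ¬T = F
Hence (A) is false.

(B): Parsed as ¬W ↔ ¬((U ∧ ¬M) ↓ ¬W)

¬W = ¬T = F
¬M = ¬T = F
U ∧ ¬M = F ∧ F = F
¬W = ¬T = F
(U ∧ ¬M) ↓ ¬W = F ↓ F = T
¬((U ∧ ¬M) ↓ ¬W) = ¬T = F
¬W ↔ ¬((U ∧ ¬M) ↓ ¬W) = F ↔ F = T
So (B) is true.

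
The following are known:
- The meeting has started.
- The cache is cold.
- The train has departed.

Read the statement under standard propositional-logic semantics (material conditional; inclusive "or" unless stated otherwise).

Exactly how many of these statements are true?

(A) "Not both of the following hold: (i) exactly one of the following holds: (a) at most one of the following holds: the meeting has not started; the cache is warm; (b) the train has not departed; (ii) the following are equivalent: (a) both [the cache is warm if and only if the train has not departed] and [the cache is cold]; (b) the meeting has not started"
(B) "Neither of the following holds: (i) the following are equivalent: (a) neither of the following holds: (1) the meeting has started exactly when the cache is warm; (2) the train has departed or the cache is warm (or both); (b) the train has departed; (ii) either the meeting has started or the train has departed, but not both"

2

Let N = "the meeting has started" (T), U = "the cache is warm" (F), R = "the train has departed" (T).

(A): Formalization: ((~N nand U) xor ~R) nand (((U <-> ~R) & ~U) <-> ~N)

~N = ~T = F
~N nand U = F nand F = T
~R = ~T = F
(~N nand U) xor ~R = T xor F = T
~R = ~T = F
U <-> ~R = F <-> F = T
~U = ~F = T
(U <-> ~R) & ~U = T & T = T
~N = ~T = F
((U <-> ~R) & ~U) <-> ~N = T <-> F = F
((~N nand U) xor ~R) nand (((U <-> ~R) & ~U) <-> ~N) = T nand F = T
So (A) is true.

(B): Formalization: (((N <-> U) nor (R | U)) <-> R) nor (N xor R)

N <-> U = T <-> F = F
R | U = T | F = T
(N <-> U) nor (R | U) = F nor T = F
((N <-> U) nor (R | U)) <-> R = F <-> T = F
N xor R = T xor T = F
(((N <-> U) nor (R | U)) <-> R) nor (N xor R) = F nor F = T
So (B) is true.

2 of the 2 statements are true ((A), (B)).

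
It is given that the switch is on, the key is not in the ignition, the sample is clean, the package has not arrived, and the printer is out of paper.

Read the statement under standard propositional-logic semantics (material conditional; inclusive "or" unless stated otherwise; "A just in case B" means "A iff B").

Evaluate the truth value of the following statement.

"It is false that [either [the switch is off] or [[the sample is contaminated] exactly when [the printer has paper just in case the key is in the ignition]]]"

Let S = "the switch is on" (T), P = "the sample is contaminated" (F), G = "the printer has paper" (F), U = "the key is in the ignition" (F).
This is ~(~S | (P <-> (G <-> U))).

~S = ~T = F
G <-> U = F <-> F = T
P <-> (G <-> U) = F <-> T = F
~S | (P <-> (G <-> U)) = F | F = F
~(~S | (P <-> (G <-> U))) = ~F = T

The statement is true.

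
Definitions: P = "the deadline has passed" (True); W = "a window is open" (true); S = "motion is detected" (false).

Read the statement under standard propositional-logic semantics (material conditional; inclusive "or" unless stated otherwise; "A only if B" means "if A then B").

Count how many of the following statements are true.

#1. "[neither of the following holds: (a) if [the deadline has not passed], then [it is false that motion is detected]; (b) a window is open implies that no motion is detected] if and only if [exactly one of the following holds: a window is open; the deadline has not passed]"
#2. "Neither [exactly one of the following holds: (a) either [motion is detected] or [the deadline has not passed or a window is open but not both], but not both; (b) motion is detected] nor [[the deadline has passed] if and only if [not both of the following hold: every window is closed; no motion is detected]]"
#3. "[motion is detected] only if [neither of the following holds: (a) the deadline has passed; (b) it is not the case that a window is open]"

#1: This is ((not P -> not S) nor (W -> not S)) iff (W xor not P).

not P = not True = False
not S = not False = True
not P -> not S = False -> True = True
not S = not False = True
W -> not S = True -> True = True
(not P -> not S) nor (W -> not S) = True nor True = False
not P = not True = False
W xor not P = True xor False = True
((not P -> not S) nor (W -> not S)) iff (W xor not P) = False iff True = False
Thus #1 is false.

#2: This is ((S xor (not P xor W)) xor S) nor (P iff (not W nand not S)).

not P = not True = False
not P xor W = False xor True = True
S xor (not P xor W) = False xor True = True
(S xor (not P xor W)) xor S = True xor False = True
not W = not True = False
not S = not False = True
not W nand not S = False nand True = True
P iff (not W nand not S) = True iff True = True
((S xor (not P xor W)) xor S) nor (P iff (not W nand not S)) = True nor True = False
Hence #2 is false.

#3: In symbols: S -> (P nor not W)

not W = not True = False
P nor not W = True nor False = False
S -> (P nor not W) = False -> False = True
Thus #3 is true.

True statements: 1 (#3).

1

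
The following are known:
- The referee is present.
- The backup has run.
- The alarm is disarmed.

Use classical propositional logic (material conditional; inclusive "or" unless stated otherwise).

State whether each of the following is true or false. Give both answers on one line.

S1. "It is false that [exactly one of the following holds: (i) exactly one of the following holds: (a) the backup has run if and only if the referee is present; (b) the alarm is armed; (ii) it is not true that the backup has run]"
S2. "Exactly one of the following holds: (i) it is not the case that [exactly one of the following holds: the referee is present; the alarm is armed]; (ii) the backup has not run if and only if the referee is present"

Let Q = "the backup has run" (T), P = "the referee is present" (T), R = "the alarm is armed" (F).

S1: Formalization: ~(((Q <-> P) xor R) xor ~Q)

Q <-> P = T <-> T = T
(Q <-> P) xor R = T xor F = T
~Q = ~T = F
((Q <-> P) xor R) xor ~Q = T xor F = T
~(((Q <-> P) xor R) xor ~Q) = ~T = F
Thus S1 is false.

S2: Formalization: ~(P xor R) xor (~Q <-> P)

P xor R = T xor F = T
~(P xor R) = ~T = F
~Q = ~T = F
~Q <-> P = F <-> T = F
~(P xor R) xor (~Q <-> P) = F xor F = F
So S2 is false.

S1 False / S2 False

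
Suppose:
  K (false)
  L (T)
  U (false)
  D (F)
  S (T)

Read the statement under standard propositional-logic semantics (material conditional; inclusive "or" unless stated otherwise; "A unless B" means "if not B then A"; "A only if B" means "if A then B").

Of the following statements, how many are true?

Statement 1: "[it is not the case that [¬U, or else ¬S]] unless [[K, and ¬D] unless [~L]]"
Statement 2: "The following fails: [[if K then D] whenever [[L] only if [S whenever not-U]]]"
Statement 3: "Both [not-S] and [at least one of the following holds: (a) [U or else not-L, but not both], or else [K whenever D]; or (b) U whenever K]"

Statement 1: In symbols: ~(~U | ~S) | ((K & ~D) | ~L)

~U = ~F = T
~S = ~T = F
~U | ~S = T | F = T
~(~U | ~S) = ~T = F
~D = ~F = T
K & ~D = F & T = F
~L = ~T = F
(K & ~D) | ~L = F | F = F
~(~U | ~S) | ((K & ~D) | ~L) = F | F = F
Thus Statement 1 is false.

Statement 2: In symbols: ~((L -> (~U -> S)) -> (K -> D))

~U = ~F = T
~U -> S = T -> T = T
L -> (~U -> S) = T -> T = T
K -> D = F -> F = T
(L -> (~U -> S)) -> (K -> D) = T -> T = T
~((L -> (~U -> S)) -> (K -> D)) = ~T = F
So Statement 2 is false.

Statement 3: Formalization: ~S & (((U xor ~L) | (D -> K)) | (K -> U))

~S = ~T = F
~L = ~T = F
U xor ~L = F xor F = F
D -> K = F -> F = T
(U xor ~L) | (D -> K) = F | T = T
K -> U = F -> F = T
((U xor ~L) | (D -> K)) | (K -> U) = T | T = T
~S & (((U xor ~L) | (D -> K)) | (K -> U)) = F & T = F
So Statement 3 is false.

Count: 0.

0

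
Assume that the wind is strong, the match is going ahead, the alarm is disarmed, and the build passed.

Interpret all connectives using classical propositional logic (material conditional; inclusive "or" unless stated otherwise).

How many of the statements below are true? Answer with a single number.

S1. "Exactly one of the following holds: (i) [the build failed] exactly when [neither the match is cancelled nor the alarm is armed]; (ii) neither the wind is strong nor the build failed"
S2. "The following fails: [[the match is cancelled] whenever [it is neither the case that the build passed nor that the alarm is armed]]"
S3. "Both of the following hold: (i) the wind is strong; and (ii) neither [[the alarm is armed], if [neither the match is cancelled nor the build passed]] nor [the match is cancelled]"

0

Let Q = "the build passed" (True), N = "the match is cancelled" (False), D = "the alarm is armed" (False), G = "the wind is strong" (True).

S1: Formalization: (not Q iff (N nor D)) xor (G nor not Q)

not Q = not True = False
N nor D = False nor False = True
not Q iff (N nor D) = False iff True = False
not Q = not True = False
G nor not Q = True nor False = False
(not Q iff (N nor D)) xor (G nor not Q) = False xor False = False
Hence S1 is false.

S2: In symbols: not ((Q nor D) -> N)

Q nor D = True nor False = False
(Q nor D) -> N = False -> False = True
not ((Q nor D) -> N) = not True = False
Hence S2 is false.

S3: Formalization: G and (((N nor Q) -> D) nor N)

N nor Q = False nor True = False
(N nor Q) -> D = False -> False = True
((N nor Q) -> D) nor N = True nor False = False
G and (((N nor Q) -> D) nor N) = True and False = False
Thus S3 is false.

Count: 0.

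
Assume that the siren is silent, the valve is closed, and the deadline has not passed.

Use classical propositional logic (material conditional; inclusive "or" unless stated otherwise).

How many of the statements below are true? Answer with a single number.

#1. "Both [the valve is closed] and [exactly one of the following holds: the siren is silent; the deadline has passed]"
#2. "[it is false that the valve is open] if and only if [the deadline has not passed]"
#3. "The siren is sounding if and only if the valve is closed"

2

Let Q = "the valve is open" (False), P = "the siren is sounding" (False), R = "the deadline has passed" (False).

#1: In symbols: not Q and (not P xor R)

not Q = not False = True
not P = not False = True
not P xor R = True xor False = True
not Q and (not P xor R) = True and True = True
Thus #1 is true.

#2: Parsed as not Q iff not R

not Q = not False = True
not R = not False = True
not Q iff not R = True iff True = True
Hence #2 is true.

#3: Formalization: P iff not Q

not Q = not False = True
P iff not Q = False iff True = False
Hence #3 is false.

True statements: 2.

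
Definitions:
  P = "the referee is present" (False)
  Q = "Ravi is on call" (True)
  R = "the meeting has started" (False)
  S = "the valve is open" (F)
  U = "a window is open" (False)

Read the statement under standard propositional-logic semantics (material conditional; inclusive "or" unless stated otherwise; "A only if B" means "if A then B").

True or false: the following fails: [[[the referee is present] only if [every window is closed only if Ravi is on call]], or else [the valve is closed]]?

false

Values: P=F, U=F, Q=T, S=F.
Formalization: ¬((P → (¬U → Q)) ∨ ¬S)

¬U = ¬F = T
¬U → Q = T → T = T
P → (¬U → Q) = F → T = T
¬S = ¬F = T
(P → (¬U → Q)) ∨ ¬S = T ∨ T = T
¬((P → (¬U → Q)) ∨ ¬S) = ¬T = F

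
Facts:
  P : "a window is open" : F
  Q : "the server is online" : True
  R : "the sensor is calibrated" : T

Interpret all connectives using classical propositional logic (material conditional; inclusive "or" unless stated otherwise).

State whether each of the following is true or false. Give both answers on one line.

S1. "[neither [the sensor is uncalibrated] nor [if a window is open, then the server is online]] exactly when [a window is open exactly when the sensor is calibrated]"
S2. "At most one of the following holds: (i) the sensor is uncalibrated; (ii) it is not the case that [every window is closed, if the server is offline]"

S1: Formalization: (~R nor (P -> Q)) <-> (P <-> R)

~R = ~T = F
P -> Q = F -> T = T
~R nor (P -> Q) = F nor T = F
P <-> R = F <-> T = F
(~R nor (P -> Q)) <-> (P <-> R) = F <-> F = T
So S1 is true.

S2: Formalization: ~R nand ~(~Q -> ~P)

~R = ~T = F
~Q = ~T = F
~P = ~F = T
~Q -> ~P = F -> T = T
~(~Q -> ~P) = ~T = F
~R nand ~(~Q -> ~P) = F nand F = T
Thus S2 is true.

S1 true / S2 true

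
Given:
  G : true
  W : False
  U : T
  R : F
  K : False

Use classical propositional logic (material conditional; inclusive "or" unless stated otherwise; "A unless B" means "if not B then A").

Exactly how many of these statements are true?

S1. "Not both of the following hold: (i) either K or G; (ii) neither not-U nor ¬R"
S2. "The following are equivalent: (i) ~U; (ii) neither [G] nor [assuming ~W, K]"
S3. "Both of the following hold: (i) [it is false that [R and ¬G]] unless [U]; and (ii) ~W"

S1: This is (K | G) nand (~U nor ~R).

K | G = F | T = T
~U = ~T = F
~R = ~F = T
~U nor ~R = F nor T = F
(K | G) nand (~U nor ~R) = T nand F = T
So S1 is true.

S2: Formalization: ~U <-> (G nor (~W -> K))

~U = ~T = F
~W = ~F = T
~W -> K = T -> F = F
G nor (~W -> K) = T nor F = F
~U <-> (G nor (~W -> K)) = F <-> F = T
So S2 is true.

S3: In symbols: (~(R & ~G) | U) & ~W

~G = ~T = F
R & ~G = F & F = F
~(R & ~G) = ~F = T
~(R & ~G) | U = T | T = T
~W = ~F = T
(~(R & ~G) | U) & ~W = T & T = T
Hence S3 is true.

Count: 3.

3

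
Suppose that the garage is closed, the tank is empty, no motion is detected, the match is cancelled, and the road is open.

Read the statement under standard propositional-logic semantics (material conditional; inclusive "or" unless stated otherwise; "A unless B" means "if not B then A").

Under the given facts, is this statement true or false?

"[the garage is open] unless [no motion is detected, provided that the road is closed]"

True.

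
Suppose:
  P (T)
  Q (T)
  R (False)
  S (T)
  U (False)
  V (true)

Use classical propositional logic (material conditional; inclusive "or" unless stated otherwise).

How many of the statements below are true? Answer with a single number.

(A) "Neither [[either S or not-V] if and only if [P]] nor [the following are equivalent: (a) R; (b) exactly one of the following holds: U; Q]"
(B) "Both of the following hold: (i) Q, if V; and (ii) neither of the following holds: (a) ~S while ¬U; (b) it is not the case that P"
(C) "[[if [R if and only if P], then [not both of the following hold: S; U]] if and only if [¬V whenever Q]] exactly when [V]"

(A): Formalization: ((S | ~V) <-> P) nor (R <-> (U xor Q))

~V = ~T = F
S | ~V = T | F = T
(S | ~V) <-> P = T <-> T = T
U xor Q = F xor T = T
R <-> (U xor Q) = F <-> T = F
((S | ~V) <-> P) nor (R <-> (U xor Q)) = T nor F = F
Hence (A) is false.

(B): In symbols: (V -> Q) & ((~S & ~U) nor ~P)

V -> Q = T -> T = T
~S = ~T = F
~U = ~F = T
~S & ~U = F & T = F
~P = ~T = F
(~S & ~U) nor ~P = F nor F = T
(V -> Q) & ((~S & ~U) nor ~P) = T & T = T
Thus (B) is true.

(C): In symbols: (((R <-> P) -> (S nand U)) <-> (Q -> ~V)) <-> V

R <-> P = F <-> T = F
S nand U = T nand F = T
(R <-> P) -> (S nand U) = F -> T = T
~V = ~T = F
Q -> ~V = T -> F = F
((R <-> P) -> (S nand U)) <-> (Q -> ~V) = T <-> F = F
(((R <-> P) -> (S nand U)) <-> (Q -> ~V)) <-> V = F <-> T = F
Thus (C) is false.

1 of the 3 statements is true ((B)).

1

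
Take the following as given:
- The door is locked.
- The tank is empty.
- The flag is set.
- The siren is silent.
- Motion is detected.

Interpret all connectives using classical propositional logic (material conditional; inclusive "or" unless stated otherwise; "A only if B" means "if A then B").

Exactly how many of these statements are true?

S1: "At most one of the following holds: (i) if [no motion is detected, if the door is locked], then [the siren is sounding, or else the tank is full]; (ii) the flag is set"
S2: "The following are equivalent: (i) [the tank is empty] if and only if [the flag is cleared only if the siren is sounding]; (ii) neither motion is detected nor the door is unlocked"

0

Let D = "the door is locked" (T), M = "motion is detected" (T), R = "the siren is sounding" (F), H = "the tank is full" (F), G = "the flag is set" (T).

S1: Formalization: ((D -> ~M) -> (R | H)) nand G

~M = ~T = F
D -> ~M = T -> F = F
R | H = F | F = F
(D -> ~M) -> (R | H) = F -> F = T
((D -> ~M) -> (R | H)) nand G = T nand T = F
So S1 is false.

S2: In symbols: (~H <-> (~G -> R)) <-> (M nor ~D)

~H = ~F = T
~G = ~T = F
~G -> R = F -> F = T
~H <-> (~G -> R) = T <-> T = T
~D = ~T = F
M nor ~D = T nor F = F
(~H <-> (~G -> R)) <-> (M nor ~D) = T <-> F = F
Thus S2 is false.

Count: 0.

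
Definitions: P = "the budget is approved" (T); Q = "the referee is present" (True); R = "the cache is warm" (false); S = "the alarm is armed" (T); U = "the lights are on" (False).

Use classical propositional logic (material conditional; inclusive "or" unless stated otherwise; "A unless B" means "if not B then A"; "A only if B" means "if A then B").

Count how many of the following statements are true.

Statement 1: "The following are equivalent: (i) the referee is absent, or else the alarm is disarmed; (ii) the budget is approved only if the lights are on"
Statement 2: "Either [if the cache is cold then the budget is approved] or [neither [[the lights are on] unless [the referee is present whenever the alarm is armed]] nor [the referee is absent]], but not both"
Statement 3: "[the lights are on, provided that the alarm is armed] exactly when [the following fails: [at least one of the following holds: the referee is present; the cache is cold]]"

Statement 1: This is (¬Q ∨ ¬S) ↔ (P → U).

¬Q = ¬T = F
¬S = ¬T = F
¬Q ∨ ¬S = F ∨ F = F
P → U = T → F = F
(¬Q ∨ ¬S) ↔ (P → U) = F ↔ F = T
So Statement 1 is true.

Statement 2: This is (¬R → P) ⊕ ((U ∨ (S → Q)) ↓ ¬Q).

¬R = ¬F = T
¬R → P = T → T = T
S → Q = T → T = T
U ∨ (S → Q) = F ∨ T = T
¬Q = ¬T = F
(U ∨ (S → Q)) ↓ ¬Q = T ↓ F = F
(¬R → P) ⊕ ((U ∨ (S → Q)) ↓ ¬Q) = T ⊕ F = T
Thus Statement 2 is true.

Statement 3: In symbols: (S → U) ↔ ¬(Q ∨ ¬R)

S → U = T → F = F
¬R = ¬F = T
Q ∨ ¬R = T ∨ T = T
¬(Q ∨ ¬R) = ¬T = F
(S → U) ↔ ¬(Q ∨ ¬R) = F ↔ F = T
So Statement 3 is true.

Count: 3.

3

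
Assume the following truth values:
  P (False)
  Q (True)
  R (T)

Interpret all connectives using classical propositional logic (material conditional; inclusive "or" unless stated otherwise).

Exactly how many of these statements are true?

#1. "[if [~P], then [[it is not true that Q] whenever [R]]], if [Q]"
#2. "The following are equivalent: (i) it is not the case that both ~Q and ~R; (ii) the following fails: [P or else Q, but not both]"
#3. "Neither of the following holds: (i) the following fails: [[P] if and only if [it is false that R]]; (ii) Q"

#1: In symbols: Q -> (not P -> (R -> not Q))

not P = not False = True
not Q = not True = False
R -> not Q = True -> False = False
not P -> (R -> not Q) = True -> False = False
Q -> (not P -> (R -> not Q)) = True -> False = False
Hence #1 is false.

#2: Formalization: (not Q nand not R) iff not (P xor Q)

not Q = not True = False
not R = not True = False
not Q nand not R = False nand False = True
P xor Q = False xor True = True
not (P xor Q) = not True = False
(not Q nand not R) iff not (P xor Q) = True iff False = False
Hence #2 is false.

#3: Parsed as not (P iff not R) nor Q

not R = not True = False
P iff not R = False iff False = True
not (P iff not R) = not True = False
not (P iff not R) nor Q = False nor True = False
Hence #3 is false.

True statements: 0 (none).

0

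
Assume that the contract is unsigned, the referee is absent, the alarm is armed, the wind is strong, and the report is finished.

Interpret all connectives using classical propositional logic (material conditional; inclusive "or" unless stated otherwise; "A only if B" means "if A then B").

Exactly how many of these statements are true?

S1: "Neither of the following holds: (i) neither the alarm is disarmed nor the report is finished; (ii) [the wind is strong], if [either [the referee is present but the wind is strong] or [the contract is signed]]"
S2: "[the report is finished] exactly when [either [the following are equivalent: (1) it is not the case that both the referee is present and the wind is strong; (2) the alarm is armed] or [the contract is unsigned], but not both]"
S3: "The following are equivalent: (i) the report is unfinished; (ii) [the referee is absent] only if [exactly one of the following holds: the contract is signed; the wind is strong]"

0

Let H = "the alarm is armed" (True), R = "the report is finished" (True), V = "the referee is present" (False), L = "the wind is strong" (True), P = "the contract is signed" (False).

S1: This is (not H nor R) nor (((V and L) or P) -> L).

not H = not True = False
not H nor R = False nor True = False
V and L = False and True = False
(V and L) or P = False or False = False
((V and L) or P) -> L = False -> True = True
(not H nor R) nor (((V and L) or P) -> L) = False nor True = False
Thus S1 is false.

S2: This is R iff (((V nand L) iff H) xor not P).

V nand L = False nand True = True
(V nand L) iff H = True iff True = True
not P = not False = True
((V nand L) iff H) xor not P = True xor True = False
R iff (((V nand L) iff H) xor not P) = True iff False = False
Thus S2 is false.

S3: In symbols: not R iff (not V -> (P xor L))

not R = not True = False
not V = not False = True
P xor L = False xor True = True
not V -> (P xor L) = True -> True = True
not R iff (not V -> (P xor L)) = False iff True = False
So S3 is false.

True statements: 0 (none).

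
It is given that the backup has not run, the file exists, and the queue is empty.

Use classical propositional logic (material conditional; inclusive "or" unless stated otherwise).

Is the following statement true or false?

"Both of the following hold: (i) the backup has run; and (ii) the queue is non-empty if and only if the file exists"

The statement is false.

Let P = "the backup has run" (F), R = "the queue is empty" (T), Q = "the file exists" (T).
This is P & (~R <-> Q).

~R = ~T = F
~R <-> Q = F <-> T = F
P & (~R <-> Q) = F & F = F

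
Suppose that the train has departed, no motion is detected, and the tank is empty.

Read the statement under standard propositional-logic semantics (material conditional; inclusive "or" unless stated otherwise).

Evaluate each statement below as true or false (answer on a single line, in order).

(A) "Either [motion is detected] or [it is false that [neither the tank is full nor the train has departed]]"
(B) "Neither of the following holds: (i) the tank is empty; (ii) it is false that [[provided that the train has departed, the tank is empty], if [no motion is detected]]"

(A) true / (B) false

Let Q = "motion is detected" (False), R = "the tank is full" (False), P = "the train has departed" (True).

(A): Formalization: Q or not (R nor P)

R nor P = False nor True = False
not (R nor P) = not False = True
Q or not (R nor P) = False or True = True
Thus (A) is true.

(B): Parsed as not R nor not (not Q -> (P -> not R))

not R = not False = True
not Q = not False = True
not R = not False = True
P -> not R = True -> True = True
not Q -> (P -> not R) = True -> True = True
not (not Q -> (P -> not R)) = not True = False
not R nor not (not Q -> (P -> not R)) = True nor False = False
Hence (B) is false.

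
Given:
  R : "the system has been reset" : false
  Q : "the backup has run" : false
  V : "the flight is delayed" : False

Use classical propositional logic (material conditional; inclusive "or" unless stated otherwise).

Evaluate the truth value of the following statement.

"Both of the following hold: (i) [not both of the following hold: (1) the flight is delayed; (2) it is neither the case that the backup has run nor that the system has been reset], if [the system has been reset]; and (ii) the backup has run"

Values: R=False, V=False, Q=False.
Formalization: (R -> (V nand (Q nor R))) and Q

Q nor R = False nor False = True
V nand (Q nor R) = False nand True = True
R -> (V nand (Q nor R)) = False -> True = True
(R -> (V nand (Q nor R))) and Q = True and False = False

false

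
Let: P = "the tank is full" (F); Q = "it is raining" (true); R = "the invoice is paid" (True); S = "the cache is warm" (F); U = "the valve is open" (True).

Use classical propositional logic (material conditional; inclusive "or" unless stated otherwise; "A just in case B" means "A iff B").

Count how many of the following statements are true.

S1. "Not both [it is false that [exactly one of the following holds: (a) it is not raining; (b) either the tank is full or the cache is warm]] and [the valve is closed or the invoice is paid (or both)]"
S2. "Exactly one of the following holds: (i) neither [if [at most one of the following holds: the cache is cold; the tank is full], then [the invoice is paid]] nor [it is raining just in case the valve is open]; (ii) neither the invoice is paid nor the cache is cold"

S1: Formalization: ~(~Q xor (P | S)) nand (~U | R)

~Q = ~T = F
P | S = F | F = F
~Q xor (P | S) = F xor F = F
~(~Q xor (P | S)) = ~F = T
~U = ~T = F
~U | R = F | T = T
~(~Q xor (P | S)) nand (~U | R) = T nand T = F
Hence S1 is false.

S2: This is (((~S nand P) -> R) nor (Q <-> U)) xor (R nor ~S).

~S = ~F = T
~S nand P = T nand F = T
(~S nand P) -> R = T -> T = T
Q <-> U = T <-> T = T
((~S nand P) -> R) nor (Q <-> U) = T nor T = F
~S = ~F = T
R nor ~S = T nor T = F
(((~S nand P) -> R) nor (Q <-> U)) xor (R nor ~S) = F xor F = F
Hence S2 is false.

Count: 0.

0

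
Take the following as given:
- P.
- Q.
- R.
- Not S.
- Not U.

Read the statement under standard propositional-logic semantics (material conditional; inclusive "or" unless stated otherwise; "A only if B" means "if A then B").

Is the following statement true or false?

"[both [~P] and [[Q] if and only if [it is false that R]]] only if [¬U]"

In symbols: (¬P ∧ (Q ↔ ¬R)) → ¬U

¬P = ¬T = F
¬R = ¬T = F
Q ↔ ¬R = T ↔ F = F
¬P ∧ (Q ↔ ¬R) = F ∧ F = F
¬U = ¬F = T
(¬P ∧ (Q ↔ ¬R)) → ¬U = F → T = T

true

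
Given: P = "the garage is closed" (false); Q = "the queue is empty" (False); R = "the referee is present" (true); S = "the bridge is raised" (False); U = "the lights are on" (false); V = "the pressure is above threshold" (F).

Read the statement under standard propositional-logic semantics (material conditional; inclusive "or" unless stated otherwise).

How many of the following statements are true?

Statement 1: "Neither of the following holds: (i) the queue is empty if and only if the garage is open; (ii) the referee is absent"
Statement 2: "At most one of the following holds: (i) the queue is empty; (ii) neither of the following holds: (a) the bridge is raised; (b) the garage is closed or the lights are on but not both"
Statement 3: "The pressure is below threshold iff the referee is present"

Statement 1: In symbols: (Q <-> ~P) nor ~R

~P = ~F = T
Q <-> ~P = F <-> T = F
~R = ~T = F
(Q <-> ~P) nor ~R = F nor F = T
Hence Statement 1 is true.

Statement 2: In symbols: Q nand (S nor (P xor U))

P xor U = F xor F = F
S nor (P xor U) = F nor F = T
Q nand (S nor (P xor U)) = F nand T = T
Hence Statement 2 is true.

Statement 3: This is ~V <-> R.

~V = ~F = T
~V <-> R = T <-> T = T
Thus Statement 3 is true.

True statements: 3 (Statement 1, Statement 2, Statement 3).

3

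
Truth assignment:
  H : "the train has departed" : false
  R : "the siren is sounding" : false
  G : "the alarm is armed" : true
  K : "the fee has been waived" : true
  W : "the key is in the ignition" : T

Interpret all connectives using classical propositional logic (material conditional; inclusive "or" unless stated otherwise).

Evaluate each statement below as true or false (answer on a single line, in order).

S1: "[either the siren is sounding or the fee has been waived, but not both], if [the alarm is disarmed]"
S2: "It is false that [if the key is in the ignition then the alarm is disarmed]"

S1: This is ¬G → (R ⊕ K).

¬G = ¬T = F
R ⊕ K = F ⊕ T = T
¬G → (R ⊕ K) = F → T = T
Thus S1 is true.

S2: In symbols: ¬(W → ¬G)

¬G = ¬T = F
W → ¬G = T → F = F
¬(W → ¬G) = ¬F = T
Thus S2 is true.

S1 true; S2 true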